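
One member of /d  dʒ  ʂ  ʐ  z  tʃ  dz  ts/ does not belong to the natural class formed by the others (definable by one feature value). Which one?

d

The remaining segments after removing /d/ share [+strident]; /d/ (voiced alveolar stop) is [−strident]. For every other candidate removal, the leftover set fails to share any single feature value that the removed segment lacks.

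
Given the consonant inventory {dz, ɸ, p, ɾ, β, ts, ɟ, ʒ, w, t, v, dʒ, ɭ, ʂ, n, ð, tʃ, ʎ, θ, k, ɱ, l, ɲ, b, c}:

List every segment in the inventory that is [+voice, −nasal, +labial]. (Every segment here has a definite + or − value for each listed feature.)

Among the inventory, the [+voice] segments are /dz, ɾ, β, ɟ, ʒ, w, v, dʒ, ɭ, n, ð, ʎ, ɱ, l, ɲ, b/.
Within that set, [−nasal] gives /dz, ɾ, β, ɟ, ʒ, w, v, dʒ, ɭ, ð, ʎ, l, b/.
Of those, [+labial] leaves /β, w, v, b/.

β, w, v, b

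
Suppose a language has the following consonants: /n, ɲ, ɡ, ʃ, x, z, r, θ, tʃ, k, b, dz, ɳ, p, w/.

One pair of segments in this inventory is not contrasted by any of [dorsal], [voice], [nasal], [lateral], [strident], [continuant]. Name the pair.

ɳ, n

/ɳ/ (retroflex nasal) and /n/ (alveolar nasal) are both [−dorsal], [+voice], [+nasal], [−lateral], [−strident], [−continuant], so none of the listed features separates them. (They do differ in [anterior], which is not among the given features.) Every other pair in the inventory differs on at least one listed feature.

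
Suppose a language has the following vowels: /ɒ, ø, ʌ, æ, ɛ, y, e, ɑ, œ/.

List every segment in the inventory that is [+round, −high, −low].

ø, œ

Among the inventory, the [+round] segments are /ɒ, ø, y, œ/.
Then [−high] gives /ɒ, ø, œ/.
Among these, [−low] leaves /ø, œ/.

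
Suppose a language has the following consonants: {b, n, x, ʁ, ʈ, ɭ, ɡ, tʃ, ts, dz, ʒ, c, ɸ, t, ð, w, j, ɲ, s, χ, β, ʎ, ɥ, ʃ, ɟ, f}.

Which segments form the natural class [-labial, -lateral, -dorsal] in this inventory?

Eliminate segments failing any feature: /b, ɸ, w, β, ɥ, f/ are [+labial]; /x, ʁ, ɡ, c, j, ɲ, χ, ɟ/ are [+dorsal]; /ɭ, ʎ/ are [+lateral]. The remaining /n, ʈ, tʃ, ts, dz, ʒ, t, ð, s, ʃ/ satisfy [-labial], [-lateral], [-dorsal].

n, ʈ, tʃ, ts, dz, ʒ, t, ð, s, ʃ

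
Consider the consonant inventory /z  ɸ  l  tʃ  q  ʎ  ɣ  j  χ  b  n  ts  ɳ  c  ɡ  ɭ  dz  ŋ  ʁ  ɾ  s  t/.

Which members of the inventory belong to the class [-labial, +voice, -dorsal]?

z, l, n, ɳ, ɭ, dz, ɾ

Eliminate segments failing any feature: /ɸ, b/ are [+labial]; /tʃ, q, χ, ts, c, s, t/ are [-voice]; /ʎ, ɣ, j, ɡ, ŋ, ʁ/ are [+dorsal]. The remaining /z, l, n, ɳ, ɭ, dz, ɾ/ satisfy [-labial], [+voice], [-dorsal].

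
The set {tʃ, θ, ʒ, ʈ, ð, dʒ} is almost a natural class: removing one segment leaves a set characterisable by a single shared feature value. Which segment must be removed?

/θ, tʃ, ʒ, ð, dʒ/ are all [+distributed], but /ʈ/ (voiceless retroflex stop) is [−distributed]. No other single segment can be removed to leave a set sharing one feature value that the removed segment lacks, so /ʈ/ is the odd one out.

ʈ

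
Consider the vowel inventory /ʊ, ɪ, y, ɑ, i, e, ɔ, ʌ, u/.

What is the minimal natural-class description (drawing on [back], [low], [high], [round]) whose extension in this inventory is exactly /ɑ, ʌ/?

[+back, −round]

The class [+back], [−round] has exactly /ɑ, ʌ/ as its extension in this inventory. No smaller conjunction from the listed features achieves this: [−round] alone would also admit /ɪ, i, e/; [+back] alone would also admit /ʊ, ɔ, u/; and checking the remaining single features turns up none with this extension.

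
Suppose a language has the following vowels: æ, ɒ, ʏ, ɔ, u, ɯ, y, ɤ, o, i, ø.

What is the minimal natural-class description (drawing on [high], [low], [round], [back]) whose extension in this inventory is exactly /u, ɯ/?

Every target segment is [+high], [+back]; each remaining inventory member fails at least one of these. Each conjunct is needed — [+back] alone would also admit /ɒ, ɔ, ɤ, o/; [+high] alone would also admit /ʏ, y, i/ — and no other single listed feature has exactly this extension, so two is the minimum.

[+high, +back]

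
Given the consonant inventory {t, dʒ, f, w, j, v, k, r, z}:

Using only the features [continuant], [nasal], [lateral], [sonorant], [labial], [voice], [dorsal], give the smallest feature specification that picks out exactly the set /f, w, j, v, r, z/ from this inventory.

Every target segment is [+continuant] and no other inventory member is, so one feature is enough.

[+continuant]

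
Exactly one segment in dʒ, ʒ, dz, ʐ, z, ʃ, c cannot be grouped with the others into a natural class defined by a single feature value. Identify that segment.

c

The remaining segments after removing /c/ share [+strident]; /c/ (voiceless palatal stop) is [−strident]. For every other candidate removal, the leftover set fails to share any single feature value that the removed segment lacks.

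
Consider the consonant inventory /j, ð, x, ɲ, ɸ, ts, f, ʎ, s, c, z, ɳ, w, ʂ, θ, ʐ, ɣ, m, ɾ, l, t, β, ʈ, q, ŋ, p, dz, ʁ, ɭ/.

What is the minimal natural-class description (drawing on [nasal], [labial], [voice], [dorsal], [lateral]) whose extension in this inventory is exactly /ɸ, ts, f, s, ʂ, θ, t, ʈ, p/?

[−voice, −dorsal]

Every target segment is [−voice], [−dorsal]; each remaining inventory member fails at least one of these. Each conjunct is needed — [−dorsal] alone would also admit /ð, z, ɳ, ʐ, …/; [−voice] alone would also admit /x, c, q/ — and no other single listed feature has exactly this extension, so two is the minimum.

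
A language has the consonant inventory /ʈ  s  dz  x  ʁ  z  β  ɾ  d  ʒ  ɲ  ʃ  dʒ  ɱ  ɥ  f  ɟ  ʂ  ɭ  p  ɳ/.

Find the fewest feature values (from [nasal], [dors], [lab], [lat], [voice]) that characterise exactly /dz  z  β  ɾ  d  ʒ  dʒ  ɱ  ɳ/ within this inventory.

[+voice, -lat, -dors]

The class [+voice], [-lateral], [-dorsal] has exactly /dz, z, β, ɾ, d, ʒ, dʒ, ɱ, ɳ/ as its extension in this inventory. No smaller conjunction from the listed features achieves this: [-lateral, -dorsal] alone would also admit /ʈ, s, ʃ, f, …/; [+voice, -dorsal] alone would also admit /ɭ/; [+voice, -lateral] alone would also admit /ʁ, ɲ, ɥ, ɟ/; and checking the remaining two-feature bundles turns up none with this extension.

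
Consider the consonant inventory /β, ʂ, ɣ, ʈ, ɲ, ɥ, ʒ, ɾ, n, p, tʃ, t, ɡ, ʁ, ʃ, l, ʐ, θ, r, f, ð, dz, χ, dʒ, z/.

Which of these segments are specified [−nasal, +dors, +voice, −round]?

Checking each segment against [−nasal], [+dorsal], [+voice], [−round]: /ɣ/ (voiced velar fricative), /ɡ/ (voiced velar stop), /ʁ/ (voiced uvular fricative) satisfy every feature; every other segment in the inventory fails at least one.

ɣ, ɡ, ʁ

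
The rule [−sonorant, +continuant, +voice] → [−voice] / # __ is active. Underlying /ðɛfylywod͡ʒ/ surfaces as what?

The only segment in the rule's environment that also matches [−sonorant, +continuant, +voice] is /ð/. Applying [−voice] turns the voiced dental fricative into /θ/ (voiceless dental fricative), giving [θɛfylywod͡ʒ].

[θɛfylywod͡ʒ]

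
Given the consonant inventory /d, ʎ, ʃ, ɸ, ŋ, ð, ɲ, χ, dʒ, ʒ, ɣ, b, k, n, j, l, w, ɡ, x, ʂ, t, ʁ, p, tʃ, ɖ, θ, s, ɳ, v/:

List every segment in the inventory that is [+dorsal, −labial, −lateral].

ŋ, ɲ, χ, ɣ, k, j, ɡ, x, ʁ

First, the [+dorsal] segments are /ʎ, ŋ, ɲ, χ, ɣ, k, j, w, ɡ, x, ʁ/.
Of those, [−labial] gives /ʎ, ŋ, ɲ, χ, ɣ, k, j, ɡ, x, ʁ/.
Intersecting with [−lateral] leaves /ŋ, ɲ, χ, ɣ, k, j, ɡ, x, ʁ/.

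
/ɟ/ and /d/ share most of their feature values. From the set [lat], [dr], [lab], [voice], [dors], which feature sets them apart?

/ɟ/ is the voiced palatal stop and /d/ is the voiced alveolar stop. Both are [-lateral], [-delayed release], [-labial], [+voice]. /ɟ/ is [+dorsal] while /d/ is [-dorsal], so the distinguishing feature is [dorsal].

[dorsal]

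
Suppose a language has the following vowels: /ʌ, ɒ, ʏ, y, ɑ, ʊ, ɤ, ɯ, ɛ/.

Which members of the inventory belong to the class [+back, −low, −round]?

ʌ, ɤ, ɯ

Eliminate segments failing any feature: /ɒ, ɑ/ are [+low]; /ʏ, y, ɛ/ are [−back]; /ʊ/ is [+round]. The remaining /ʌ, ɤ, ɯ/ satisfy [+back], [−low], [−round].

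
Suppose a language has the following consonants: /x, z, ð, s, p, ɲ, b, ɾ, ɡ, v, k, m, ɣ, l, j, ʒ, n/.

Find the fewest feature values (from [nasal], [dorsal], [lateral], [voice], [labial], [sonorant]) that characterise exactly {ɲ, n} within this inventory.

Every target segment is [+nasal], [-labial]; each remaining inventory member fails at least one of these. Each conjunct is needed — [-labial] alone would also admit /x, z, ð, s, …/; [+nasal] alone would also admit /m/ — and no other single listed feature has exactly this extension, so two is the minimum.

[+nasal, -labial]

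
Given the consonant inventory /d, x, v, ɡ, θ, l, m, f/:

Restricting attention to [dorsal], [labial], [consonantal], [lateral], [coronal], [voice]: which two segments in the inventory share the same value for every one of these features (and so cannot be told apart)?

On the given features, /m/ and /v/ have an identical profile: [-dorsal], [+labial], [+consonantal], [-lateral], [-coronal], [+voice]. No other two segments in the inventory coincide on all 6 features. (They do differ in [sonorant], [nasal] and [continuant], which are not among the given features.)

m, v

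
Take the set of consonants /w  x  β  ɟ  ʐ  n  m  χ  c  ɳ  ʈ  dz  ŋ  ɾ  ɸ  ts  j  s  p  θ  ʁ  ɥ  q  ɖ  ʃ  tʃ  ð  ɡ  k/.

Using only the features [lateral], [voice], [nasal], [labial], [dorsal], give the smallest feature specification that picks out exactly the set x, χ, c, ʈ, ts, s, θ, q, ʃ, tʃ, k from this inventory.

[−voice, −labial]

/x, χ, c, ʈ, ts, s, θ, q, ʃ, tʃ, k/ are all [−voice], [−labial], and no other segment in the inventory matches both values. Dropping any one of them over-generates: [−labial] alone would also admit /ɟ, ʐ, n, ɳ, …/; [−voice] alone would also admit /ɸ, p/. No other single listed feature picks out exactly this set either, so fewer than two features will not do.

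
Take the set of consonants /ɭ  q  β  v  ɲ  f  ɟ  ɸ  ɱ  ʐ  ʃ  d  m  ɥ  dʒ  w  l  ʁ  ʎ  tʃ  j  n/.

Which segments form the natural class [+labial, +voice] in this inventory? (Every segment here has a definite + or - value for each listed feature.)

Checking each segment against [+labial], [+voice]: /β/ (voiced bilabial fricative), /v/ (voiced labiodental fricative), /ɱ/ (labiodental nasal), /m/ (bilabial nasal), /ɥ/ (labial-palatal glide), /w/ (labial-velar glide) satisfy every feature; every other segment in the inventory fails at least one.

β, v, ɱ, m, ɥ, w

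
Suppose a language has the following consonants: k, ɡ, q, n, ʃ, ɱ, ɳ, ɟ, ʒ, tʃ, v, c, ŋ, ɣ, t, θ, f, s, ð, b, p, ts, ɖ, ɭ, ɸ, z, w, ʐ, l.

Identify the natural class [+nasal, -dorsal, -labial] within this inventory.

Eliminate segments failing any feature: /k, ɡ, q, ʃ, ɟ, ʒ, tʃ, v, c, ɣ, t, θ, f, s, ð, b, p, ts, ɖ, ɭ, ɸ, z, w, ʐ, l/ are [-nasal]; /ɱ/ is [+labial]; /ŋ/ is [+dorsal]. The remaining /n, ɳ/ satisfy [+nasal], [-dorsal], [-labial].

n, ɳ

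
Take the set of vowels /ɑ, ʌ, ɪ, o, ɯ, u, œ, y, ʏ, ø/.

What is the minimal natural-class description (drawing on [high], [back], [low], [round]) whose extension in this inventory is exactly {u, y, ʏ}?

[+high, +round]

The class [+high], [+round] has exactly /u, y, ʏ/ as its extension in this inventory. No smaller conjunction from the listed features achieves this: [+round] alone would also admit /o, œ, ø/; [+high] alone would also admit /ɪ, ɯ/; and checking the remaining single features turns up none with this extension.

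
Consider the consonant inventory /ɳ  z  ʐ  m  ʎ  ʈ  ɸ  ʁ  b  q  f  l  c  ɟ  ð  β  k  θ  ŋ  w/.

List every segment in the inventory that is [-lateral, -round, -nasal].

First, the [-lateral] segments are /ɳ, z, ʐ, m, ʈ, ɸ, ʁ, b, q, f, c, ɟ, ð, β, k, θ, ŋ, w/.
Among these, [-round] gives /ɳ, z, ʐ, m, ʈ, ɸ, ʁ, b, q, f, c, ɟ, ð, β, k, θ, ŋ/.
Within that set, [-nasal] leaves /z, ʐ, ʈ, ɸ, ʁ, b, q, f, c, ɟ, ð, β, k, θ/.

z, ʐ, ʈ, ɸ, ʁ, b, q, f, c, ɟ, ð, β, k, θ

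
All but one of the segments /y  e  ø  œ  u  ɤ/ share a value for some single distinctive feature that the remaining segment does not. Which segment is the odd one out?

œ

The remaining segments after removing /œ/ share [+tense]; /œ/ (mid front rounded lax vowel) is [−tense]. For every other candidate removal, the leftover set fails to share any single feature value that the removed segment lacks.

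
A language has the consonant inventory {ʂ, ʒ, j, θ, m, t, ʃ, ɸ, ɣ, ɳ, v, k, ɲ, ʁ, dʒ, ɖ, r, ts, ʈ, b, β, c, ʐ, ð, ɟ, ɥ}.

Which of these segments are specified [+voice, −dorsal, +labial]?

m, v, b, β

Eliminate segments failing any feature: /ʂ, θ, t, ʃ, ɸ, k, ts, ʈ, c/ are [−voice]; /ʒ, ɳ, dʒ, ɖ, r, ʐ, ð/ are [−labial]; /j, ɣ, ɲ, ʁ, ɟ, ɥ/ are [+dorsal]. The remaining /m, v, b, β/ satisfy [+voice], [−dorsal], [+labial].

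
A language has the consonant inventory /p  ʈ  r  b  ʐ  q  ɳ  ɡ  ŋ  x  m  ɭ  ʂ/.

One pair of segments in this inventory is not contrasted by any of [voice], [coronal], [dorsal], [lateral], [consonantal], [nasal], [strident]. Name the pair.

x, q

/x/ (voiceless velar fricative) and /q/ (voiceless uvular stop) are both [-voice], [-coronal], [+dorsal], [-lateral], [+consonantal], [-nasal], [-strident], so none of the listed features separates them. (They do differ in [continuant] and [high], which are not among the given features.) Every other pair in the inventory differs on at least one listed feature.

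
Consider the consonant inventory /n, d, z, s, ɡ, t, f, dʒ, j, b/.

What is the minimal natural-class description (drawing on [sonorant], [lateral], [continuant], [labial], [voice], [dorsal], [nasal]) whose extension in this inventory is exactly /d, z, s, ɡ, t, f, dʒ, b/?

Every target segment is [-sonorant] and no other inventory member is, so one feature is enough.

[-sonorant]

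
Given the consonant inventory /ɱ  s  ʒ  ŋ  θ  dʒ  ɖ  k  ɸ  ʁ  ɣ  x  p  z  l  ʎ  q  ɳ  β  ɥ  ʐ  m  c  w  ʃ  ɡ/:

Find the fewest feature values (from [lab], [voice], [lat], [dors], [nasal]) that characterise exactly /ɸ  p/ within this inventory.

Every target segment is [−voice], [+labial]; each remaining inventory member fails at least one of these. Each conjunct is needed — [+labial] alone would also admit /ɱ, β, ɥ, m, …/; [−voice] alone would also admit /s, θ, k, x, …/ — and no other single listed feature has exactly this extension, so two is the minimum.

[−voice, +lab]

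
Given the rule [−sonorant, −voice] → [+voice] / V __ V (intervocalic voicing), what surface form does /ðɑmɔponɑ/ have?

[ðɑmɔbonɑ]

The only segment in the rule's environment that also matches [−sonorant, −voice] is /p/. Applying [+voice] turns the voiceless bilabial stop into /b/ (voiced bilabial stop), giving [ðɑmɔbonɑ].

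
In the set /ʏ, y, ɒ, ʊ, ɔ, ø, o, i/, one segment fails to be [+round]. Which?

i

/i/ is the high front unrounded tense vowel, which is [-round]; the rest — /ø, ɒ, y, ɔ, ʏ, ʊ, o/ — are [+round].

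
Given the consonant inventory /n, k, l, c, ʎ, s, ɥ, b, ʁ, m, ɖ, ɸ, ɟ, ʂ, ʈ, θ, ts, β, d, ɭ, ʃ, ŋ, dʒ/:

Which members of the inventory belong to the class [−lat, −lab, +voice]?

n, ʁ, ɖ, ɟ, d, ŋ, dʒ

The [−lateral] segments are /n, k, c, s, ɥ, b, ʁ, m, ɖ, ɸ, ɟ, ʂ, ʈ, θ, ts, β, d, ʃ, ŋ, dʒ/.
Intersecting with [−labial] gives /n, k, c, s, ʁ, ɖ, ɟ, ʂ, ʈ, θ, ts, d, ʃ, ŋ, dʒ/.
Among these, [+voice] leaves /n, ʁ, ɖ, ɟ, d, ŋ, dʒ/.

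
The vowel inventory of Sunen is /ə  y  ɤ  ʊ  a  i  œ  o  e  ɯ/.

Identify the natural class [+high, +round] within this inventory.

Checking each segment against [+high], [+round]: /y/ (high front rounded tense vowel), /ʊ/ (high back rounded lax vowel) satisfy every feature; every other segment in the inventory fails at least one.

y, ʊ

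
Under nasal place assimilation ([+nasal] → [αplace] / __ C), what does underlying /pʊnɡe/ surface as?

The only nasal preceding a consonant is /n/ before /ɡ/. /ɡ/ is [+dorsal], so /n/ → /ŋ/, giving [pʊŋɡe].

[pʊŋɡe]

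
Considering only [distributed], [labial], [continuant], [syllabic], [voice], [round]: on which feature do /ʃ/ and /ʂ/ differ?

The two segments share [-labial], [+continuant], [-syllabic], [-voice], [-round]. The only feature from the list on which they differ: /ʃ/ is [+distributed] while /ʂ/ is [-distributed].

[distributed]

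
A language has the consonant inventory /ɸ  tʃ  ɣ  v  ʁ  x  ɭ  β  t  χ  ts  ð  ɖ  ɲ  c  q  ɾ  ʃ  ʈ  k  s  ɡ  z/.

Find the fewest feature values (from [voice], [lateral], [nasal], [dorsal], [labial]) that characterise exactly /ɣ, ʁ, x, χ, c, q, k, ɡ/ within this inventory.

[−nasal, +dorsal]

Every target segment is [−nasal], [+dorsal]; each remaining inventory member fails at least one of these. Each conjunct is needed — [+dorsal] alone would also admit /ɲ/; [−nasal] alone would also admit /ɸ, tʃ, v, ɭ, …/ — and no other single listed feature has exactly this extension, so two is the minimum.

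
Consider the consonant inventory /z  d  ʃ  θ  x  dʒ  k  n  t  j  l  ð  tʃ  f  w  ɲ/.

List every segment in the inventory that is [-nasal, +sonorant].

j, l, w

The [-nasal] segments are /z, d, ʃ, θ, x, dʒ, k, t, j, l, ð, tʃ, f, w/.
Intersecting with [+sonorant] leaves /j, l, w/.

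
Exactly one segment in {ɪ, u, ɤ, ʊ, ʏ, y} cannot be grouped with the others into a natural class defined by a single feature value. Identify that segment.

ɤ

[high] groups all but one: /u, ʊ, y, ʏ, ɪ/ share [+high] while /ɤ/ (mid back unrounded tense vowel) alone is [-high]. Removing any other segment would not leave a single-feature class that excludes it.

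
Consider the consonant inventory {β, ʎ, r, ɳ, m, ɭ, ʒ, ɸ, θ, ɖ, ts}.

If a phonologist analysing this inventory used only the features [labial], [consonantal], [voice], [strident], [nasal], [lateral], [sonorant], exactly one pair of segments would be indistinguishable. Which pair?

ʎ, ɭ

/ʎ/ (palatal lateral approximant) and /ɭ/ (retroflex lateral approximant) are both [-labial], [+consonantal], [+voice], [-strident], [-nasal], [+lateral], [+sonorant], so none of the listed features separates them. (They do differ in [dorsal], which is not among the given features.) Every other pair in the inventory differs on at least one listed feature.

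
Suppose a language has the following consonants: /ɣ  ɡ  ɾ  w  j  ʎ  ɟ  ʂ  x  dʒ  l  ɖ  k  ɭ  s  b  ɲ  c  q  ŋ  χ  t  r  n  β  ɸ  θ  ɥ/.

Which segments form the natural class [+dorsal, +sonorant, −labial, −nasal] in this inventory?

j, ʎ

First, the [+dorsal] segments are /ɣ, ɡ, w, j, ʎ, ɟ, x, k, ɲ, c, q, ŋ, χ, ɥ/.
Intersecting with [+sonorant] gives /w, j, ʎ, ɲ, ŋ, ɥ/.
Then [−labial] gives /j, ʎ, ɲ, ŋ/.
Of those, [−nasal] leaves /j, ʎ/.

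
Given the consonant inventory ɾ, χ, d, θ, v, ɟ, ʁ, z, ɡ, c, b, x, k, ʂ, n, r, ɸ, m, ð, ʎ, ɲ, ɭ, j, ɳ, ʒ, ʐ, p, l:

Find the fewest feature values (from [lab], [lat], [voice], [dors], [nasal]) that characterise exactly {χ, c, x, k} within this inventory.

Every target segment is [−voice], [+dorsal]; each remaining inventory member fails at least one of these. Each conjunct is needed — [+dorsal] alone would also admit /ɟ, ʁ, ɡ, ʎ, …/; [−voice] alone would also admit /θ, ʂ, ɸ, p/ — and no other single listed feature has exactly this extension, so two is the minimum.

[−voice, +dors]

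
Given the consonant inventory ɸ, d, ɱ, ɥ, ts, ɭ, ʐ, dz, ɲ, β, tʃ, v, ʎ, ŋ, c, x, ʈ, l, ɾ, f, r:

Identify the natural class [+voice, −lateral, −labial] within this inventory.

Eliminate segments failing any feature: /ɸ, ts, tʃ, c, x, ʈ, f/ are [−voice]; /ɱ, ɥ, β, v/ are [+labial]; /ɭ, ʎ, l/ are [+lateral]. The remaining /d, ʐ, dz, ɲ, ŋ, ɾ, r/ satisfy [+voice], [−lateral], [−labial].

d, ʐ, dz, ɲ, ŋ, ɾ, r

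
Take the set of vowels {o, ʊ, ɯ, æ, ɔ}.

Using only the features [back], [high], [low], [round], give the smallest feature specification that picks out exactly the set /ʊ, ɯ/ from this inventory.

[+high]

Every target segment is [+high] and no other inventory member is, so one feature is enough.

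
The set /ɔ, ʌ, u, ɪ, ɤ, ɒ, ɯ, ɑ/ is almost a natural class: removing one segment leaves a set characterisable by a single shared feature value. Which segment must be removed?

[back] groups all but one: /ɤ, ʌ, ɒ, ɯ, ɔ, u, ɑ/ share [+back] while /ɪ/ (high front unrounded lax vowel) alone is [−back]. Removing any other segment would not leave a single-feature class that excludes it.

ɪ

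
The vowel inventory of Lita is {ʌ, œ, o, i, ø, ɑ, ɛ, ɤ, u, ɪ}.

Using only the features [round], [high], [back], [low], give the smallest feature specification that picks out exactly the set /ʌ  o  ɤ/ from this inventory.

The class [-high], [-low], [+back] has exactly /ʌ, o, ɤ/ as its extension in this inventory. No smaller conjunction from the listed features achieves this: [-low, +back] alone would also admit /u/; [-high, +back] alone would also admit /ɑ/; [-high, -low] alone would also admit /œ, ø, ɛ/; and checking the remaining two-feature bundles turns up none with this extension.

[-high, -low, +back]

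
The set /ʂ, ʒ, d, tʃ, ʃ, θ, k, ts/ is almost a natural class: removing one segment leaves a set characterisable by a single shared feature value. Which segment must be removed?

/tʃ, ts, ʂ, ʒ, ʃ, d, θ/ are all [+coronal], but /k/ (voiceless velar stop) is [-coronal]. No other single segment can be removed to leave a set sharing one feature value that the removed segment lacks, so /k/ is the odd one out.

k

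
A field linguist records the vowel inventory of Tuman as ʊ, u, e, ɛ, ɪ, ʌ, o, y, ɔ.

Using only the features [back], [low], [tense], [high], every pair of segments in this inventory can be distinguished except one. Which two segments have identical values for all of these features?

ʌ, ɔ

Both /ʌ/ and /ɔ/ are [+back], [-low], [-tense], [-high]. Since the list omits [labial] and [round] — which do distinguish the mid back unrounded lax vowel from the mid back rounded lax vowel — this pair collapses; all other pairs remain distinct.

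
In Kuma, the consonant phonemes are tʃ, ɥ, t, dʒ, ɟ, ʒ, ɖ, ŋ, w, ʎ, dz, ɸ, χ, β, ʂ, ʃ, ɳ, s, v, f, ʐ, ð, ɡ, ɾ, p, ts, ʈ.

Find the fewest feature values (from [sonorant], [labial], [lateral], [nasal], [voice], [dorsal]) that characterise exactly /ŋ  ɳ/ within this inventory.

[+nasal]

Every target segment is [+nasal] and no other inventory member is, so one feature is enough.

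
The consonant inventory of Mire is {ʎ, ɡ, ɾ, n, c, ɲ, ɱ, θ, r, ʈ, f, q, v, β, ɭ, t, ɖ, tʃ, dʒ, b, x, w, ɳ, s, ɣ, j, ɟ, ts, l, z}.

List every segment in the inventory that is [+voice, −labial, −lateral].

Among the inventory, the [+voice] segments are /ʎ, ɡ, ɾ, n, ɲ, ɱ, r, v, β, ɭ, ɖ, dʒ, b, w, ɳ, ɣ, j, ɟ, l, z/.
Of those, [−labial] gives /ʎ, ɡ, ɾ, n, ɲ, r, ɭ, ɖ, dʒ, ɳ, ɣ, j, ɟ, l, z/.
Intersecting with [−lateral] leaves /ɡ, ɾ, n, ɲ, r, ɖ, dʒ, ɳ, ɣ, j, ɟ, z/.

ɡ, ɾ, n, ɲ, r, ɖ, dʒ, ɳ, ɣ, j, ɟ, z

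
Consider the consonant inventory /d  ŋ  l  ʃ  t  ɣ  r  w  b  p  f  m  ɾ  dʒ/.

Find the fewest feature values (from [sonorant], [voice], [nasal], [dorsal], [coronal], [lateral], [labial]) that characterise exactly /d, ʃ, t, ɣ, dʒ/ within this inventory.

Every target segment is [−sonorant], [−labial]; each remaining inventory member fails at least one of these. Each conjunct is needed — [−labial] alone would also admit /ŋ, l, r, ɾ/; [−sonorant] alone would also admit /b, p, f/ — and no other single listed feature has exactly this extension, so two is the minimum.

[−sonorant, −labial]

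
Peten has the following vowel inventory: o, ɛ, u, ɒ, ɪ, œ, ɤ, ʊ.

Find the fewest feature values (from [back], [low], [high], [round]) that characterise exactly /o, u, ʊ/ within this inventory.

[-low, +back, +round]

The class [-low], [+back], [+round] has exactly /o, u, ʊ/ as its extension in this inventory. No smaller conjunction from the listed features achieves this: [+back, +round] alone would also admit /ɒ/; [-low, +round] alone would also admit /œ/; [-low, +back] alone would also admit /ɤ/; and checking the remaining two-feature bundles turns up none with this extension.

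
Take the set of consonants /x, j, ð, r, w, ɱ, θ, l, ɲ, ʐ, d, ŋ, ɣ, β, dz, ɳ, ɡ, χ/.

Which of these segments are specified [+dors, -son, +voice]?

ɣ, ɡ

Checking each segment against [+dorsal], [-sonorant], [+voice]: /ɣ/ (voiced velar fricative), /ɡ/ (voiced velar stop) satisfy every feature; every other segment in the inventory fails at least one.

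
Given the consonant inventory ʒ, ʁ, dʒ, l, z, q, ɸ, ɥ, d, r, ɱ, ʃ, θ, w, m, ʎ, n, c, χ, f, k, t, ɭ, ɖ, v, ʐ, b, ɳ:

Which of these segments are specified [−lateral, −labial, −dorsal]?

Among the inventory, the [−lateral] segments are /ʒ, ʁ, dʒ, z, q, ɸ, ɥ, d, r, ɱ, ʃ, θ, w, m, n, c, χ, f, k, t, ɖ, v, ʐ, b, ɳ/.
Then [−labial] gives /ʒ, ʁ, dʒ, z, q, d, r, ʃ, θ, n, c, χ, k, t, ɖ, ʐ, ɳ/.
Within that set, [−dorsal] leaves /ʒ, dʒ, z, d, r, ʃ, θ, n, t, ɖ, ʐ, ɳ/.

ʒ, dʒ, z, d, r, ʃ, θ, n, t, ɖ, ʐ, ɳ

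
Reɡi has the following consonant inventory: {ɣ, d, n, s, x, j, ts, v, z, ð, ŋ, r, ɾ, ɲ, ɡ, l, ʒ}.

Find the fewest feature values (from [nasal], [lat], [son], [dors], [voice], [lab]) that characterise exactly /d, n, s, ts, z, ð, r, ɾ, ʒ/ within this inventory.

/d, n, s, ts, z, ð, r, ɾ, ʒ/ are all [−lateral], [−labial], [−dorsal], and no other segment in the inventory matches all three values. Dropping any one of them over-generates: [−labial, −dorsal] alone would also admit /l/; [−lateral, −dorsal] alone would also admit /v/; [−lateral, −labial] alone would also admit /ɣ, x, j, ŋ, …/. No other combination of two listed features picks out exactly this set either, so fewer than three features will not do.

[−lat, −lab, −dors]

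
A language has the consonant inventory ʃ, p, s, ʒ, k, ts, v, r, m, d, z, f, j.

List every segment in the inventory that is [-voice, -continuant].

Checking each segment against [-voice], [-continuant]: /p/ (voiceless bilabial stop), /k/ (voiceless velar stop), /ts/ (voiceless alveolar affricate) satisfy every feature; every other segment in the inventory fails at least one.

p, k, ts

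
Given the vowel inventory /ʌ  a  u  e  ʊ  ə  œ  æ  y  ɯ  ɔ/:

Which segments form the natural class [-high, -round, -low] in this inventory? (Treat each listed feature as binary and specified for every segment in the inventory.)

Eliminate segments failing any feature: /a, æ/ are [+low]; /u, ʊ, y, ɯ/ are [+high]; /œ, ɔ/ are [+round]. The remaining /ʌ, e, ə/ satisfy [-high], [-round], [-low].

ʌ, e, ə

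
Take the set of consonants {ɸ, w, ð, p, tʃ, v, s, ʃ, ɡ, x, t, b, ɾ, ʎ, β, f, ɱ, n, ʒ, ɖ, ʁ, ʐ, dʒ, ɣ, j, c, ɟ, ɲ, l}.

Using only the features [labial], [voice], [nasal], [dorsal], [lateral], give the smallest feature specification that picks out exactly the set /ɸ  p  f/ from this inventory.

Every target segment is [-voice], [+labial]; each remaining inventory member fails at least one of these. Each conjunct is needed — [+labial] alone would also admit /w, v, b, β, …/; [-voice] alone would also admit /tʃ, s, ʃ, x, …/ — and no other single listed feature has exactly this extension, so two is the minimum.

[-voice, +labial]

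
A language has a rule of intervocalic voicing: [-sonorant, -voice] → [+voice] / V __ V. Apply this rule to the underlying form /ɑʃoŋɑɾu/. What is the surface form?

[ɑʒoŋɑɾu]

Only /ʃ/ occurs between two vowels (/ɑ/ __ /o/) and matches the structural description. It is a voiceless postalveolar fricative, so [-sonorant, -voice] holds; changing it to [+voice] with all other features held fixed yields /ʒ/ (voiced postalveolar fricative). No other segment meets both the structural description and the environment, so the output is [ɑʒoŋɑɾu].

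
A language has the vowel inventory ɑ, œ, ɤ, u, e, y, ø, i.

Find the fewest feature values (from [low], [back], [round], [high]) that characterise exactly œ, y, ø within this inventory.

[-back, +round]

The class [-back], [+round] has exactly /œ, y, ø/ as its extension in this inventory. No smaller conjunction from the listed features achieves this: [+round] alone would also admit /u/; [-back] alone would also admit /e, i/; and checking the remaining single features turns up none with this extension.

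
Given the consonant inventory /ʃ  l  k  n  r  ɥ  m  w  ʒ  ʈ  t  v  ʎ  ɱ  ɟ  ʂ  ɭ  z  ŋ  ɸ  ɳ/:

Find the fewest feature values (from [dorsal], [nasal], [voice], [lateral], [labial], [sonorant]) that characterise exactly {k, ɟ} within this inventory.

[-sonorant, +dorsal]

/k, ɟ/ are all [-sonorant], [+dorsal], and no other segment in the inventory matches both values. Dropping any one of them over-generates: [+dorsal] alone would also admit /ɥ, w, ʎ, ŋ/; [-sonorant] alone would also admit /ʃ, ʒ, ʈ, t, …/. No other single listed feature picks out exactly this set either, so fewer than two features will not do.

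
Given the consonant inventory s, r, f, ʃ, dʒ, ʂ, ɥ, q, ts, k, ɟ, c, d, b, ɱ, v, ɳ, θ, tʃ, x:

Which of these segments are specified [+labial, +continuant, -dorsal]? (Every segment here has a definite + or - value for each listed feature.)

f, v

Checking each segment against [+labial], [+continuant], [-dorsal]: /f/ (voiceless labiodental fricative), /v/ (voiced labiodental fricative) satisfy every feature; every other segment in the inventory fails at least one.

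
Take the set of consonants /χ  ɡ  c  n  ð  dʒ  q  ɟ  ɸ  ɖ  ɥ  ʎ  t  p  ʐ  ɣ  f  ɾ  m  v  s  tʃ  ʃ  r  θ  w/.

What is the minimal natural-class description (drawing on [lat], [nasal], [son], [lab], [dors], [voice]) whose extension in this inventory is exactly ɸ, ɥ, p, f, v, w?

[−nasal, +lab]

/ɸ, ɥ, p, f, v, w/ are all [−nasal], [+labial], and no other segment in the inventory matches both values. Dropping any one of them over-generates: [+labial] alone would also admit /m/; [−nasal] alone would also admit /χ, ɡ, c, ð, …/. No other single listed feature picks out exactly this set either, so fewer than two features will not do.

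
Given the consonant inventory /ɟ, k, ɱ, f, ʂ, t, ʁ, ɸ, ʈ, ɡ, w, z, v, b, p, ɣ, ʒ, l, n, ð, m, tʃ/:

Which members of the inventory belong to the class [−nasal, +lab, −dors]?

Eliminate segments failing any feature: /ɟ, k, ʂ, t, ʁ, ʈ, ɡ, z, ɣ, ʒ, l, ð, tʃ/ are [−labial]; /ɱ, n, m/ are [+nasal]; /w/ is [+dorsal]. The remaining /f, ɸ, v, b, p/ satisfy [−nasal], [+labial], [−dorsal].

f, ɸ, v, b, p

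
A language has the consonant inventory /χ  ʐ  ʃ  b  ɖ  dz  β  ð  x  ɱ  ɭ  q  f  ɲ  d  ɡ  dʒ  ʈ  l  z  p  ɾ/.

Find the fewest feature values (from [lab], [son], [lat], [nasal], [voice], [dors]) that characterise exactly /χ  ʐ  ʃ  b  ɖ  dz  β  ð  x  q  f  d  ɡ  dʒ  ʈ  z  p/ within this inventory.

[-son]

/χ, ʐ, ʃ, b, ɖ, dz, β, ð, x, q, f, d, ɡ, dʒ, ʈ, z, p/ are exactly the [-sonorant] segments in the inventory, so a single feature suffices.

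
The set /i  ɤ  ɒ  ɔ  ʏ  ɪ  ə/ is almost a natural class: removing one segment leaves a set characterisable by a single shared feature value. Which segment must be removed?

[low] groups all but one: /ə, ɤ, ʏ, ɔ, i, ɪ/ share [−low] while /ɒ/ (low back rounded vowel) alone is [+low]. Removing any other segment would not leave a single-feature class that excludes it.

ɒ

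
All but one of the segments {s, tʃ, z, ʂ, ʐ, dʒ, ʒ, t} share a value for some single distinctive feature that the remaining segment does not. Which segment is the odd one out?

t

[strident] groups all but one: /z, s, ʂ, dʒ, tʃ, ʒ, ʐ/ share [+strident] while /t/ (voiceless alveolar stop) alone is [-strident]. Removing any other segment would not leave a single-feature class that excludes it.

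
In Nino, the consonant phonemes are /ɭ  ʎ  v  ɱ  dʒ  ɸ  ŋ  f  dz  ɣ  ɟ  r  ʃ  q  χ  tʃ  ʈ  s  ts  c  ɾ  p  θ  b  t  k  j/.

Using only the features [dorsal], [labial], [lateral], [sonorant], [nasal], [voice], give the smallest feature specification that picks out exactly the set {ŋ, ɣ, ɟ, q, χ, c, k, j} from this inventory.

/ŋ, ɣ, ɟ, q, χ, c, k, j/ are all [−lateral], [+dorsal], and no other segment in the inventory matches both values. Dropping any one of them over-generates: [+dorsal] alone would also admit /ʎ/; [−lateral] alone would also admit /v, ɱ, dʒ, ɸ, …/. No other single listed feature picks out exactly this set either, so fewer than two features will not do.

[−lateral, +dorsal]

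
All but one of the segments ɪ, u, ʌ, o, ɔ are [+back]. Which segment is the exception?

ɪ

/ɪ/ is the high front unrounded lax vowel, which is [−back]; the rest — /ɔ, u, o, ʌ/ — are [+back].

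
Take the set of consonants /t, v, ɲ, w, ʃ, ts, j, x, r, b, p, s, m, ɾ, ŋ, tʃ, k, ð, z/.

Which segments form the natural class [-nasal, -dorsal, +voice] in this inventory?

v, r, b, ɾ, ð, z

Checking each segment against [-nasal], [-dorsal], [+voice]: /v/ (voiced labiodental fricative), /r/ (alveolar trill), /b/ (voiced bilabial stop), /ɾ/ (alveolar tap), /ð/ (voiced dental fricative), /z/ (voiced alveolar fricative) satisfy every feature; every other segment in the inventory fails at least one.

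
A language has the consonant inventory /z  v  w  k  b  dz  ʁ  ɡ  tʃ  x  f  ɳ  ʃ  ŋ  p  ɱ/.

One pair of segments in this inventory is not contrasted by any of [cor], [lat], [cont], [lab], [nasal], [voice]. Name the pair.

w, v

/w/ (labial-velar glide) and /v/ (voiced labiodental fricative) are both [−coronal], [−lateral], [+continuant], [+labial], [−nasal], [+voice], so none of the listed features separates them. (They do differ in [sonorant], [round] and [dorsal], which are not among the given features.) Every other pair in the inventory differs on at least one listed feature.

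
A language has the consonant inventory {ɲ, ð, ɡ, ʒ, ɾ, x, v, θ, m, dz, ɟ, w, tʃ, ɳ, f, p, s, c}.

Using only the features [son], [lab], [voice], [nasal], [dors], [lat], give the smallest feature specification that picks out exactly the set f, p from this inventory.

[−voice, +lab]

/f, p/ are all [−voice], [+labial], and no other segment in the inventory matches both values. Dropping any one of them over-generates: [+labial] alone would also admit /v, m, w/; [−voice] alone would also admit /x, θ, tʃ, s, …/. No other single listed feature picks out exactly this set either, so fewer than two features will not do.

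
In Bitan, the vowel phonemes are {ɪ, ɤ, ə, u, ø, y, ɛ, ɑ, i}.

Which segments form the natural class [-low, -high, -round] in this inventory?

Among the inventory, the [-low] segments are /ɪ, ɤ, ə, u, ø, y, ɛ, i/.
Intersecting with [-high] gives /ɤ, ə, ø, ɛ/.
Of those, [-round] leaves /ɤ, ə, ɛ/.

ɤ, ə, ɛ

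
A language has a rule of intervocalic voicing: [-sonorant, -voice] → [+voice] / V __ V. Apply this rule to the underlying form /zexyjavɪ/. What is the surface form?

The only segment in the rule's environment that also matches [-sonorant, -voice] is /x/. Applying [+voice] turns the voiceless velar fricative into /ɣ/ (voiced velar fricative), giving [zeɣyjavɪ].

[zeɣyjavɪ]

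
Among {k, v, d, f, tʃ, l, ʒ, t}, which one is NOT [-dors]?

/tʃ, v, f, t, ʒ, d, l/ are all [-dorsal]; /k/ (voiceless velar stop) is [+dorsal].

k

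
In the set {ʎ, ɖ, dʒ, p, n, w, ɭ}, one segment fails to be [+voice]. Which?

p

Every segment except /p/ is [+voice]. /p/ (voiceless bilabial stop) is [-voice], so it is the exception.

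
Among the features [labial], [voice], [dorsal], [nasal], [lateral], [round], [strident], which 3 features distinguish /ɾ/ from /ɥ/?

[labial], [round], [dorsal]

The two segments share [+voice], [-nasal], [-lateral], [-strident]. The only features from the list on which they differ: /ɾ/ is [-labial] while /ɥ/ is [+labial]; /ɾ/ is [-round] while /ɥ/ is [+round]; /ɾ/ is [-dorsal] while /ɥ/ is [+dorsal].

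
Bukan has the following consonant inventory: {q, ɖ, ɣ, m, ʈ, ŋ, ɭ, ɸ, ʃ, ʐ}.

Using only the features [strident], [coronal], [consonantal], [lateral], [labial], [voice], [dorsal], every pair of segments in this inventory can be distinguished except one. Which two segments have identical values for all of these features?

/ɣ/ (voiced velar fricative) and /ŋ/ (velar nasal) are both [-strident], [-coronal], [+consonantal], [-lateral], [-labial], [+voice], [+dorsal], so none of the listed features separates them. (They do differ in [sonorant], [nasal] and [continuant], which are not among the given features.) Every other pair in the inventory differs on at least one listed feature.

ɣ, ŋ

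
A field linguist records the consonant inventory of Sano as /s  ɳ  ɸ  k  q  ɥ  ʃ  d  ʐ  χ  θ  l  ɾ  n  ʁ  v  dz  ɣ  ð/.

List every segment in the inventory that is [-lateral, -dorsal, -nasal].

Eliminate segments failing any feature: /ɳ, n/ are [+nasal]; /k, q, ɥ, χ, ʁ, ɣ/ are [+dorsal]; /l/ is [+lateral]. The remaining /s, ɸ, ʃ, d, ʐ, θ, ɾ, v, dz, ð/ satisfy [-lateral], [-dorsal], [-nasal].

s, ɸ, ʃ, d, ʐ, θ, ɾ, v, dz, ð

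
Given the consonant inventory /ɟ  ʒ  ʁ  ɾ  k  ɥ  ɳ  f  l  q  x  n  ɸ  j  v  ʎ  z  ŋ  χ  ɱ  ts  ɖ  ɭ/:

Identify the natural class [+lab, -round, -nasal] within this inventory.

Checking each segment against [+labial], [-round], [-nasal]: /f/ (voiceless labiodental fricative), /ɸ/ (voiceless bilabial fricative), /v/ (voiced labiodental fricative) satisfy every feature; every other segment in the inventory fails at least one.

f, ɸ, v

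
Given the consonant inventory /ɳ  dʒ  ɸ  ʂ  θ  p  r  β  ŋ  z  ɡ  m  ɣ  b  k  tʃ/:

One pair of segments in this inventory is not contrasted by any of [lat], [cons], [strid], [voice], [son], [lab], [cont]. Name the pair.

ŋ, ɳ

On the given features, /ŋ/ and /ɳ/ have an identical profile: [−lateral], [+consonantal], [−strident], [+voice], [+sonorant], [−labial], [−continuant]. No other two segments in the inventory coincide on all 7 features. (They do differ in [coronal] and [dorsal], which are not among the given features.)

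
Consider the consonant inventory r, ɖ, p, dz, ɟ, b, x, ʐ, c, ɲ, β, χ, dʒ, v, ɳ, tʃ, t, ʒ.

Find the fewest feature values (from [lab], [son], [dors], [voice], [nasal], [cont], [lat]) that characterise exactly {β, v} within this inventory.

[+cont, +lab]

/β, v/ are all [+continuant], [+labial], and no other segment in the inventory matches both values. Dropping any one of them over-generates: [+labial] alone would also admit /p, b/; [+continuant] alone would also admit /r, x, ʐ, χ, …/. No other single listed feature picks out exactly this set either, so fewer than two features will not do.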